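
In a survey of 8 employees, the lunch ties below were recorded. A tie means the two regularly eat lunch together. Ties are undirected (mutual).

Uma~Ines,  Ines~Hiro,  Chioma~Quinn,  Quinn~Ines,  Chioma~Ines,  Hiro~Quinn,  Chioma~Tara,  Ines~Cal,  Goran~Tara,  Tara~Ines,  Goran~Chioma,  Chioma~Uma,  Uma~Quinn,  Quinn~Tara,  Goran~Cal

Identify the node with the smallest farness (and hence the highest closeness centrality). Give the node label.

Ines

Farness (sum of distances to all others) for each node — Cal:12, Chioma:9, Goran:12, Hiro:13, Ines:8, Quinn:9, Tara:10, Uma:11.
The smallest farness is 8, for Ines, so Ines has the highest closeness.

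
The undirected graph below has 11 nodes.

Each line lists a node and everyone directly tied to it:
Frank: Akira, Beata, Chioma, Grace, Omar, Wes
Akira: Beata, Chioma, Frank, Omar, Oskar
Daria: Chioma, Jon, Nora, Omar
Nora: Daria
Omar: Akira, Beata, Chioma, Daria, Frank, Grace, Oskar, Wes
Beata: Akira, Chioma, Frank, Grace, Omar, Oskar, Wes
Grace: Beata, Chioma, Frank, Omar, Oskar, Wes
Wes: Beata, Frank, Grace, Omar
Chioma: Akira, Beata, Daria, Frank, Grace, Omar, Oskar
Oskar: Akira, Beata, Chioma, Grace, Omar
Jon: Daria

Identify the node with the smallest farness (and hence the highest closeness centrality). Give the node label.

Omar

Farness (sum of distances to all others) for each node — Akira:17, Beata:15, Chioma:13, Daria:16, Frank:16, Grace:16, Jon:25, Nora:25, Omar:12, Oskar:17, Wes:18.
The smallest farness is 12, for Omar, so Omar has the highest closeness.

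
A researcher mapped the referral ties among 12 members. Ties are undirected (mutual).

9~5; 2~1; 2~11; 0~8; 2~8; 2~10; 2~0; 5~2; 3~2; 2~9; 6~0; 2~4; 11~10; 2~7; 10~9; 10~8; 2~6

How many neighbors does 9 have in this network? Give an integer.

3

9 is directly tied to 2, 5, and 10. That is 3 neighbors, so the degree of 9 is 3.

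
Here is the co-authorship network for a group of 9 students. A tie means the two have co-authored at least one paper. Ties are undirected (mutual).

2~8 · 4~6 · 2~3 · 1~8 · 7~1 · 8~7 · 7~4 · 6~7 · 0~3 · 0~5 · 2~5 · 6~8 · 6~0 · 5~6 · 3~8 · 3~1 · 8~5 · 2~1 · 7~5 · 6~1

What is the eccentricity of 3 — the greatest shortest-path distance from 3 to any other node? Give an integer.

3

Distances from 3: 0:1, 1:1, 2:1, 4:3, 5:2, 6:2, 7:2, 8:1.
The largest is 3 (to 4), so the eccentricity of 3 is 3.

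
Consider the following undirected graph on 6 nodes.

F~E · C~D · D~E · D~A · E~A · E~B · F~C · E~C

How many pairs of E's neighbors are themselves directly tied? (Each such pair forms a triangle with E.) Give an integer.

3

E's neighbors: A, B, C, D, and F.
Neighbor pairs that are themselves tied: E–A–D; E–C–D; E–C–F. Each forms one triangle with E, for 3 in total.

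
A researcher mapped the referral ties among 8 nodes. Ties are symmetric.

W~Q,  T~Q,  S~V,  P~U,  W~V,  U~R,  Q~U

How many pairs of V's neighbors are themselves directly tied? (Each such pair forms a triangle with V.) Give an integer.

V's neighbors are S and W, but none of them are tied to each other, so no triangle contains V.

0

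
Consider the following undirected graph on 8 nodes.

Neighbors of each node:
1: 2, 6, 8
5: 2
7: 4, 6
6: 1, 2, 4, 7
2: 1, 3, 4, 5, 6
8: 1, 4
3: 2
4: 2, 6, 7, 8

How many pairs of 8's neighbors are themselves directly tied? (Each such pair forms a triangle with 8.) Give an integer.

0

8's neighbors are 1 and 4, but none of them are tied to each other, so no triangle contains 8.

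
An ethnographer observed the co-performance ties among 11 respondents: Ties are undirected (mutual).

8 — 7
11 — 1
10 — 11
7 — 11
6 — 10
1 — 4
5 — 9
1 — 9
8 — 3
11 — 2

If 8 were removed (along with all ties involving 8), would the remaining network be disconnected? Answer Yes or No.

Removing 8 leaves {1, 2, 4, 5, 6, 7, 9, 10, and 11} with no path to {3}, so the network splits into 2 components. 8 is a cut vertex.

Yes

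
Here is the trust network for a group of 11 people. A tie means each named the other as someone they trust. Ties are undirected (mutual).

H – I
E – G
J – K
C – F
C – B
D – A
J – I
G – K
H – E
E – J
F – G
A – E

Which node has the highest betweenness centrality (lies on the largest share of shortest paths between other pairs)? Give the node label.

Unnormalized betweenness of each node: A:9, B:0, C:9, D:0, E:155/6, F:16, G:137/6, H:17/6, I:5/6, J:22/3, K:10/3.
E has the largest value, 155/6, making it the main broker — the node through which the most shortest paths run.

E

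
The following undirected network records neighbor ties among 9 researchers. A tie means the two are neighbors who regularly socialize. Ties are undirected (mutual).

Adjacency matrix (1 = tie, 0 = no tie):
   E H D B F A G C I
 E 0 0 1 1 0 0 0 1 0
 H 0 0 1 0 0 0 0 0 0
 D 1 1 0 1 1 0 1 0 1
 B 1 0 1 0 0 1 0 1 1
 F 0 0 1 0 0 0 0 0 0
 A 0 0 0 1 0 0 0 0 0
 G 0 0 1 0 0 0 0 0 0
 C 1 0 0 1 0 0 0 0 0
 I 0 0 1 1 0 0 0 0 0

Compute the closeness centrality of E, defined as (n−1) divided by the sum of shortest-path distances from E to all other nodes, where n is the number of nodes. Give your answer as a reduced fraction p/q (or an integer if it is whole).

Distances from E: A:2, B:1, C:1, D:1, F:2, G:2, H:2, I:2. Sum = 13.
n = 9, so closeness = 8/13.

8/13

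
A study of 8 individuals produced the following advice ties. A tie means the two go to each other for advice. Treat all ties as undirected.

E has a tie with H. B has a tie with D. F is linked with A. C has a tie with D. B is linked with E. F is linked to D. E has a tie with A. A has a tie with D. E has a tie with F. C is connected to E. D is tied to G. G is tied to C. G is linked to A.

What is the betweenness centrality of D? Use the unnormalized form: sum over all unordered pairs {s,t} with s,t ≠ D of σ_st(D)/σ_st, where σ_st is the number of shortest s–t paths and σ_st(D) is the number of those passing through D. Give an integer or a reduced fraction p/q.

23/6

Pairs whose geodesics pass through D — A–B: 1/2; A–C: 1/3; F–G: 1/2; F–B: 1/2; F–C: 1/2; G–B: 1; B–C: 1/2.
All other pairs contribute 0.
Summing the contributions gives betweenness(D) = 23/6.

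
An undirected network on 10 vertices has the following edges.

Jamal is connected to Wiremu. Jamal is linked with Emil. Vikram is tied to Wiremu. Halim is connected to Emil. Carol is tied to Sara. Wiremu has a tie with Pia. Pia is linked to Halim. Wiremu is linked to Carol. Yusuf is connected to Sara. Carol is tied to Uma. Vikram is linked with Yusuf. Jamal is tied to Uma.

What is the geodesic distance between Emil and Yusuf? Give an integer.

One shortest route is Emil – Jamal – Wiremu – Vikram – Yusuf, which uses 4 edges, and at distance 3 from Emil we only reach {Carol, Vikram}, which does not include Yusuf. So d(Emil,Yusuf) = 4.

4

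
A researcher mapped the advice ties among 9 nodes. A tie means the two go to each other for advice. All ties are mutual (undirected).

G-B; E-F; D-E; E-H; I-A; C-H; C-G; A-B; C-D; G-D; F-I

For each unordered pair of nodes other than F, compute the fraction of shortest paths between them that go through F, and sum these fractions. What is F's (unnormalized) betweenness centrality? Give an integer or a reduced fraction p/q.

Pairs whose geodesics pass through F — I–E: 1; I–H: 1; I–C: 2/3; I–D: 1; E–A: 1; H–A: 1/2.
All other pairs contribute 0.
Summing the contributions gives betweenness(F) = 31/6.

31/6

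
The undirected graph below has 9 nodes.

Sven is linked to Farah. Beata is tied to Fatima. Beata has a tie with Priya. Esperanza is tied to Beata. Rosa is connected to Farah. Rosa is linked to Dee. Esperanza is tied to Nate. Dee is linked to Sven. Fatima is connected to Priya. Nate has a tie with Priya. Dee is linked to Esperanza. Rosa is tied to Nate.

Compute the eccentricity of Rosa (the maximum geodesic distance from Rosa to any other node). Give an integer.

3

Distances from Rosa: Beata:3, Dee:1, Esperanza:2, Farah:1, Fatima:3, Nate:1, Priya:2, Sven:2.
The largest is 3 (to Beata and Fatima), so the eccentricity of Rosa is 3.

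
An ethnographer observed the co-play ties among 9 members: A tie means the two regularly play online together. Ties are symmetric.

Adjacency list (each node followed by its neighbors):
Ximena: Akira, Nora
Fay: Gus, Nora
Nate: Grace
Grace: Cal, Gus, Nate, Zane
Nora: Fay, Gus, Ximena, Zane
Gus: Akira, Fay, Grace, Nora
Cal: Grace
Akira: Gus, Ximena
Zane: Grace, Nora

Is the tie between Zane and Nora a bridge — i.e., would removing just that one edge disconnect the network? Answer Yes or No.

Even without that edge, Zane still reaches Nora via Zane – Grace – Gus – Nora, so the network stays connected. Not a bridge.

No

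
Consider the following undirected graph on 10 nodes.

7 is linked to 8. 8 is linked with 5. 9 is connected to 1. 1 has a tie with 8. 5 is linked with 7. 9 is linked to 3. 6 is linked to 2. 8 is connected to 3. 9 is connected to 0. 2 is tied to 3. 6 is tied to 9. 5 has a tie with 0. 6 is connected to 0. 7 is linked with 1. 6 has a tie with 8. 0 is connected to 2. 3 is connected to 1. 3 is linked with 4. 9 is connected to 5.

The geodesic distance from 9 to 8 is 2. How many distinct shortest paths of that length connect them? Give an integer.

4

The shortest distance is 2. The length-2 paths are: 9–1–8; 9–5–8; 9–6–8; 9–3–8.
That gives 4 distinct shortest paths.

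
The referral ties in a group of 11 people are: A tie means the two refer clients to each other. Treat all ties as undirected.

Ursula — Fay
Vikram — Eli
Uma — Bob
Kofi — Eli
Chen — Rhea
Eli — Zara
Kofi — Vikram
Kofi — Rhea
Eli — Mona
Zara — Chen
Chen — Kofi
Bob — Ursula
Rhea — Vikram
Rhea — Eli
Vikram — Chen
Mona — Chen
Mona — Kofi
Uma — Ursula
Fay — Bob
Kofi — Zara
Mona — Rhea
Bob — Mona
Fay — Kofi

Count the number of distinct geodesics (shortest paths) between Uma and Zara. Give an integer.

The shortest distance is 4. The length-4 paths are: Uma–Bob–Mona–Chen–Zara; Uma–Bob–Mona–Kofi–Zara; Uma–Ursula–Fay–Kofi–Zara; Uma–Bob–Fay–Kofi–Zara; Uma–Bob–Mona–Eli–Zara.
That gives 5 distinct shortest paths.

5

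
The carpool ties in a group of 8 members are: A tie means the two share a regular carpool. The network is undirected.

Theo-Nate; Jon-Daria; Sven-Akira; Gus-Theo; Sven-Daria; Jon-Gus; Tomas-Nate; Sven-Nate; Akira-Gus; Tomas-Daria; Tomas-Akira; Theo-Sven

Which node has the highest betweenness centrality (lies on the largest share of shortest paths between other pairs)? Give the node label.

Sven

Unnormalized betweenness of each node: Akira:11/6, Daria:3, Gus:17/6, Jon:1, Nate:4/3, Sven:10/3, Theo:11/6, Tomas:11/6.
Sven has the largest value, 10/3, making it the main broker — the node through which the most shortest paths run.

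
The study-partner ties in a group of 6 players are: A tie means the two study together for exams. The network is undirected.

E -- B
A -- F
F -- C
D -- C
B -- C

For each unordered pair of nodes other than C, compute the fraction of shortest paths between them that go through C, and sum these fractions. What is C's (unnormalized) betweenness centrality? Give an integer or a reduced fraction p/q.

Pairs whose geodesics pass through C — F–D: 1; F–B: 1; F–E: 1; D–A: 1; D–B: 1; D–E: 1; A–B: 1; A–E: 1.
All other pairs contribute 0.
Summing the contributions gives betweenness(C) = 8.

8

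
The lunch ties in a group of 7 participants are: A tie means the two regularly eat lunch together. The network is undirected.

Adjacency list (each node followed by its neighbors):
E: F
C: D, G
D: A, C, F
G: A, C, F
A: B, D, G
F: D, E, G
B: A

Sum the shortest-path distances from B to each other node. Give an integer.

Distances from B: A:1, C:3, D:2, E:4, F:3, G:2.
Sum = 1 + 3 + 2 + 4 + 3 + 2 = 15.

15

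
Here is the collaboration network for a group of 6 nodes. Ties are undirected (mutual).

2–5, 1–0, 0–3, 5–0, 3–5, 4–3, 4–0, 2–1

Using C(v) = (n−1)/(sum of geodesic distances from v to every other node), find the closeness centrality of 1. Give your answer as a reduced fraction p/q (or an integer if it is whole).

Distances from 1: 0:1, 2:1, 3:2, 4:2, 5:2. Sum = 8.
n = 6, so closeness = 5/8.

5/8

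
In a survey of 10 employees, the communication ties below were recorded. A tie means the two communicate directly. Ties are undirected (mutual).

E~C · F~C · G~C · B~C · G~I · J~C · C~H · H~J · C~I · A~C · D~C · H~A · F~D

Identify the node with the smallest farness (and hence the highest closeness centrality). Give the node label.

Farness (sum of distances to all others) for each node — A:16, B:17, C:9, D:16, E:17, F:16, G:16, H:15, I:16, J:16.
The smallest farness is 9, for C, so C has the highest closeness.

C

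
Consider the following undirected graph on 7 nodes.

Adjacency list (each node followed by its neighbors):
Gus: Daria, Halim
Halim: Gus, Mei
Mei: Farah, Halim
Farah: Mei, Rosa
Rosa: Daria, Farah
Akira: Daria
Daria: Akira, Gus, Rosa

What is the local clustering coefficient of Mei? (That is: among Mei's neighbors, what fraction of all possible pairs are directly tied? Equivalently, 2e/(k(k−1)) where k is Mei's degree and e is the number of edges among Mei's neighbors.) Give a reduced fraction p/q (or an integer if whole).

Mei's neighbors: Farah and Halim (k = 2).
Possible neighbor pairs: C(2,2) = 1. Edges among them: none → e = 0.
Clustering(Mei) = 0/1.

0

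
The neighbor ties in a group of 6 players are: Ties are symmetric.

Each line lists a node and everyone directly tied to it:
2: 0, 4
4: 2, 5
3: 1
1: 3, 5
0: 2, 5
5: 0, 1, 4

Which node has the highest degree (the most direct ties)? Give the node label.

Degrees — 0:2, 1:2, 2:2, 3:1, 4:2, 5:3.
The maximum is 3, attained only by 5.

5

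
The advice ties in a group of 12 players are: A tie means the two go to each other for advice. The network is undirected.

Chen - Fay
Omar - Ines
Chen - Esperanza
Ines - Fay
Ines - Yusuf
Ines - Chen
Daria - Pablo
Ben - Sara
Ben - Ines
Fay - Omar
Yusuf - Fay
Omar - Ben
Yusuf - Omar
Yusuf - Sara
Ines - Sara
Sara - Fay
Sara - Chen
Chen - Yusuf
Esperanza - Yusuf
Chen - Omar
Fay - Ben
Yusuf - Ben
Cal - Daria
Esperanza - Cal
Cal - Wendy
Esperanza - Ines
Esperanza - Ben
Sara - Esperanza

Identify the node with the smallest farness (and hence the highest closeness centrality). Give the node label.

Farness (sum of distances to all others) for each node — Ben:20, Cal:21, Chen:20, Daria:29, Esperanza:17, Fay:24, Ines:19, Omar:25, Pablo:39, Sara:20, Wendy:31, Yusuf:19.
The smallest farness is 17, for Esperanza, so Esperanza has the highest closeness.

Esperanza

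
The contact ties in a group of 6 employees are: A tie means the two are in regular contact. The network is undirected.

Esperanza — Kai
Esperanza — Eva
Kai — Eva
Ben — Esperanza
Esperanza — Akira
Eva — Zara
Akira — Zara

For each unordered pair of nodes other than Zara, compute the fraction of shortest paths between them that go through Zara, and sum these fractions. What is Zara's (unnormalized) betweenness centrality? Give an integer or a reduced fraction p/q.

Pairs whose geodesics pass through Zara — Akira–Eva: 1/2.
All other pairs contribute 0.
Summing the contributions gives betweenness(Zara) = 1/2.

1/2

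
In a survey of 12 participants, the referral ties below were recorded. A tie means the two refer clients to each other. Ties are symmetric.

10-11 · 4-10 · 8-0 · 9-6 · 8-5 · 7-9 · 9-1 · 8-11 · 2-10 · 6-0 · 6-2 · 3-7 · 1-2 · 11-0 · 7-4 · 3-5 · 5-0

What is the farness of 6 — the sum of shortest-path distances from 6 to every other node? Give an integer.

Distances from 6: 0:1, 1:2, 2:1, 3:3, 4:3, 5:2, 7:2, 8:2, 9:1, 10:2, 11:2.
Sum = 1 + 2 + 1 + 3 + 3 + 2 + 2 + 2 + 1 + 2 + 2 = 21.

21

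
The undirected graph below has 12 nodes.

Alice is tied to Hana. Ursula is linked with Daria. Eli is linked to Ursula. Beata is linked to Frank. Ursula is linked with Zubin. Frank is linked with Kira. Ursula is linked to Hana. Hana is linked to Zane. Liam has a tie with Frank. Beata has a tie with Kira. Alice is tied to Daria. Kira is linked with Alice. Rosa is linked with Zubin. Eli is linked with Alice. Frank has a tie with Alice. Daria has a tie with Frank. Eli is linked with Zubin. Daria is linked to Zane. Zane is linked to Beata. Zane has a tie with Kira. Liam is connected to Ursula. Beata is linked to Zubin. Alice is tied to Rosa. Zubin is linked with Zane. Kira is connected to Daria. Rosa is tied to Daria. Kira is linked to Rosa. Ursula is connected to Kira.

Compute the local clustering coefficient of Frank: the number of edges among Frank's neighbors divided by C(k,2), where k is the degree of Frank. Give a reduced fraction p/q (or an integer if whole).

2/5

Frank's neighbors: Alice, Beata, Daria, Kira, and Liam (k = 5).
Possible neighbor pairs: C(5,2) = 10. Edges among them: Alice–Daria, Alice–Kira, Beata–Kira, Daria–Kira → e = 4.
Clustering(Frank) = 4/10 = 2/5.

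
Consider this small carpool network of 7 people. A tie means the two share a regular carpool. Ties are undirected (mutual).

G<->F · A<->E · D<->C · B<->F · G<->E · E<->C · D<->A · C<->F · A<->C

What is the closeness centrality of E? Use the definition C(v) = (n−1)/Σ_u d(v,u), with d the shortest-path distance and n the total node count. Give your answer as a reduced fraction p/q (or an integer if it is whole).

Distances from E: A:1, B:3, C:1, D:2, F:2, G:1. Sum = 10.
n = 7, so closeness = 6/10 = 3/5.

3/5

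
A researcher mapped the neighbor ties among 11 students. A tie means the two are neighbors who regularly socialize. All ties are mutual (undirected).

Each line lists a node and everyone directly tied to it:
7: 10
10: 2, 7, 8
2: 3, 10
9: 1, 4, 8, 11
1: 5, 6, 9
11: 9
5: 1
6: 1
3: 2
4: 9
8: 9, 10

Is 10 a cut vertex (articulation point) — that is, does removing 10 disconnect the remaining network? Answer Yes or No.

Removing 10 leaves {1, 4, 5, 6, 8, 9, and 11} with no path to {2 and 3}, so the network splits into 3 components. 10 is a cut vertex.

Yes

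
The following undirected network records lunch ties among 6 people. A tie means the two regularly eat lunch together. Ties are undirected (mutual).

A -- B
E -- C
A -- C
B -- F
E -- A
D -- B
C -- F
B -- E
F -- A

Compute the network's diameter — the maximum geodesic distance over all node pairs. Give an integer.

Eccentricity of each node (its greatest distance to any other): A:2, B:2, C:3, D:3, E:2, F:2.
The maximum eccentricity is 3, realized for instance by the pair C–D via C – E – B – D. So the diameter is 3.

3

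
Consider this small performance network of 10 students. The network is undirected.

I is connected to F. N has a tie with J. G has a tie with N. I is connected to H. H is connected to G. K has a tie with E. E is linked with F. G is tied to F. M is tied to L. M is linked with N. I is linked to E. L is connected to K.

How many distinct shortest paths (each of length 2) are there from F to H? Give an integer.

The shortest distance is 2. The length-2 paths are: F–G–H; F–I–H.
That gives 2 distinct shortest paths.

2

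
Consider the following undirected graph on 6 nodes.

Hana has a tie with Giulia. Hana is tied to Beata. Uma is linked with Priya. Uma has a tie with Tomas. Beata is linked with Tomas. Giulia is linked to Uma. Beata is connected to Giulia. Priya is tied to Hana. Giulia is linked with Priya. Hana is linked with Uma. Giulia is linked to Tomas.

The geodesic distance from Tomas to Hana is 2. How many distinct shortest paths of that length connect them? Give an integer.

The shortest distance is 2. The length-2 paths are: Tomas–Giulia–Hana; Tomas–Uma–Hana; Tomas–Beata–Hana.
That gives 3 distinct shortest paths.

3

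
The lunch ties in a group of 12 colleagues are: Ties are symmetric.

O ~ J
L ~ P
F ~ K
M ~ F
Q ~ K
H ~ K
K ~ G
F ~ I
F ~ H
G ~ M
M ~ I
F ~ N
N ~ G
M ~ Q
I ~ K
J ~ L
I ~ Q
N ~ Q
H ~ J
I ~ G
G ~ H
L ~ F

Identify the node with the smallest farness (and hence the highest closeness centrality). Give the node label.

Farness (sum of distances to all others) for each node — F:17, G:21, H:19, I:21, J:23, K:19, L:21, M:22, N:23, O:33, P:31, Q:24.
The smallest farness is 17, for F, so F has the highest closeness.

F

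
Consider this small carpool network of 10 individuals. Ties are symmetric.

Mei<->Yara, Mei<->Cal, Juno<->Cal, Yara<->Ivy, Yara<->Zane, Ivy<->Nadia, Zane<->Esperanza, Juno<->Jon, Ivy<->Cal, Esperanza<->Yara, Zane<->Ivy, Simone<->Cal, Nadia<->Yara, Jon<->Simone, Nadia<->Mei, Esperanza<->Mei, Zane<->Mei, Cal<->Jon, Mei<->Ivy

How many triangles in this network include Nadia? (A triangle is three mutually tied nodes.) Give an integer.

3

Nadia's neighbors: Ivy, Mei, and Yara.
Neighbor pairs that are themselves tied: Nadia–Ivy–Mei; Nadia–Ivy–Yara; Nadia–Mei–Yara. Each forms one triangle with Nadia, for 3 in total.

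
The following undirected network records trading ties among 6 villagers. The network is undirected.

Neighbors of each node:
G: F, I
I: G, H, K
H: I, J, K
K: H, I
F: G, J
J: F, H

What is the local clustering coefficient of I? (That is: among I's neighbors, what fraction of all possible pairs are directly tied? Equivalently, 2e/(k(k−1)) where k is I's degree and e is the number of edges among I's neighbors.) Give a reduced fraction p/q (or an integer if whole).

I's neighbors: G, H, and K (k = 3).
Possible neighbor pairs: C(3,2) = 3. Edges among them: H–K → e = 1.
Clustering(I) = 1/3.

1/3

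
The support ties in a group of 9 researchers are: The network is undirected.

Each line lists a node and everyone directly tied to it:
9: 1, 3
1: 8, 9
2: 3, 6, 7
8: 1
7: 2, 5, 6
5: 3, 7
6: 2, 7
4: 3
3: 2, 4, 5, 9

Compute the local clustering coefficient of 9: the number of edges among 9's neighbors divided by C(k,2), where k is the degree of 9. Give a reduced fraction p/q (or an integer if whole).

9's neighbors: 1 and 3 (k = 2).
Possible neighbor pairs: C(2,2) = 1. Edges among them: none → e = 0.
Clustering(9) = 0/1.

0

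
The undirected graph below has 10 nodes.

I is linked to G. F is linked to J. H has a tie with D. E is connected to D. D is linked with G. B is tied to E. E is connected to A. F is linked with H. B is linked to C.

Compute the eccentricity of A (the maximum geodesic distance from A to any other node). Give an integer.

5

Distances from A: B:2, C:3, D:2, E:1, F:4, G:3, H:3, I:4, J:5.
The largest is 5 (to J), so the eccentricity of A is 5.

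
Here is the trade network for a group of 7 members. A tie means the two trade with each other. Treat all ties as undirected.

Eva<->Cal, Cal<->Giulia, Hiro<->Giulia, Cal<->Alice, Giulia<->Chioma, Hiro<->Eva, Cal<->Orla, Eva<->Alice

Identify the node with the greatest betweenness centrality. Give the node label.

Unnormalized betweenness of each node: Alice:0, Cal:8, Chioma:0, Eva:2, Giulia:6, Hiro:1, Orla:0.
Cal has the largest value, 8, making it the main broker — the node through which the most shortest paths run.

Cal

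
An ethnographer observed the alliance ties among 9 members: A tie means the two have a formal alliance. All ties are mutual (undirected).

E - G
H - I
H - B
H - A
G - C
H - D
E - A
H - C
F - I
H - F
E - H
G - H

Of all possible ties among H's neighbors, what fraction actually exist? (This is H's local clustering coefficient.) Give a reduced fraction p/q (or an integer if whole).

1/7

H's neighbors: A, B, C, D, E, F, G, and I (k = 8).
Possible neighbor pairs: C(8,2) = 28. Edges among them: A–E, C–G, E–G, F–I → e = 4.
Clustering(H) = 4/28 = 1/7.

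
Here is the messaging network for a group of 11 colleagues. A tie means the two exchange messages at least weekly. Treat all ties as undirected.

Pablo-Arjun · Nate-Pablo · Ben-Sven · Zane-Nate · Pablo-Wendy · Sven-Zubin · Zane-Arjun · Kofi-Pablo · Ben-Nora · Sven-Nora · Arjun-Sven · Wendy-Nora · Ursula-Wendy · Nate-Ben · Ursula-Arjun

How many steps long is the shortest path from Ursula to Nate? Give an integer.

3

One shortest route is Ursula – Arjun – Zane – Nate, which uses 3 edges, and at distance 2 from Ursula we only reach {Nora, Pablo, Sven, Zane}, which does not include Nate. So d(Ursula,Nate) = 3.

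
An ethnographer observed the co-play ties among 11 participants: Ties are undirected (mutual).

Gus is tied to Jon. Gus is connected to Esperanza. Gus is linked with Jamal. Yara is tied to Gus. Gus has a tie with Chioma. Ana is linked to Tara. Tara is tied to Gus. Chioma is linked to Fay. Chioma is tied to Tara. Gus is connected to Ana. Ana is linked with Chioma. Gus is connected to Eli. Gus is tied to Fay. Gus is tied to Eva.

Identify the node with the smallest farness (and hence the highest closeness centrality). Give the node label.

Farness (sum of distances to all others) for each node — Ana:17, Chioma:16, Eli:19, Esperanza:19, Eva:19, Fay:18, Gus:10, Jamal:19, Jon:19, Tara:17, Yara:19.
The smallest farness is 10, for Gus, so Gus has the highest closeness.

Gus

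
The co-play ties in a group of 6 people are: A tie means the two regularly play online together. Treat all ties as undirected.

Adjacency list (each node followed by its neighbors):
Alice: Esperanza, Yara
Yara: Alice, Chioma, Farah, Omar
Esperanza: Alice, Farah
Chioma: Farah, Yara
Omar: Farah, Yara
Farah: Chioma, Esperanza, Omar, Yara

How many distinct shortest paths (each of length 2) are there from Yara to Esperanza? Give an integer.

The shortest distance is 2. The length-2 paths are: Yara–Farah–Esperanza; Yara–Alice–Esperanza.
That gives 2 distinct shortest paths.

2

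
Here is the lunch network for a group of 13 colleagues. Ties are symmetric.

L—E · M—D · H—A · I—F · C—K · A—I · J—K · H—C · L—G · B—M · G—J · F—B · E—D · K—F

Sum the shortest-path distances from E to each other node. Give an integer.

42

Distances from E: A:6, B:3, C:5, D:1, F:4, G:2, H:6, I:5, J:3, K:4, L:1, M:2.
Sum = 6 + 3 + 5 + 1 + 4 + 2 + 6 + 5 + 3 + 4 + 1 + 2 = 42.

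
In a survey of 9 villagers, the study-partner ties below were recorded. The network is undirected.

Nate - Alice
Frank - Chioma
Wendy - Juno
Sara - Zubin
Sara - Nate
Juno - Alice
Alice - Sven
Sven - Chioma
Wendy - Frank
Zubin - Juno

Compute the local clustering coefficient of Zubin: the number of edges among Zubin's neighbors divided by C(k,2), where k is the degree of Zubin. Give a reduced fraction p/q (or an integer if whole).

0

Zubin's neighbors: Juno and Sara (k = 2).
Possible neighbor pairs: C(2,2) = 1. Edges among them: none → e = 0.
Clustering(Zubin) = 0/1.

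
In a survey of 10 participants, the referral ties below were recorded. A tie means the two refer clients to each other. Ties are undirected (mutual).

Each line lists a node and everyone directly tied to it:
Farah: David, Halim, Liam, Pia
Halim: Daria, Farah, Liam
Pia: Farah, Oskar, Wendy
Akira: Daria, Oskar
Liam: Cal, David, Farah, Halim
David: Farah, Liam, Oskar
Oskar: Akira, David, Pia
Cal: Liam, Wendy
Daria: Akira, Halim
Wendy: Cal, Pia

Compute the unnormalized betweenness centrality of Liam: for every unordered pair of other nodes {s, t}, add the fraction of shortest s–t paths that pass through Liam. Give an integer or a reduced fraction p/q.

Pairs whose geodesics pass through Liam — Cal–Farah: 1; Cal–David: 1; Cal–Oskar: 1/2; Cal–Akira: 2/3; Cal–Daria: 1; Cal–Halim: 1; Wendy–David: 1/3; Wendy–Daria: 1/3; Wendy–Halim: 1/2; David–Daria: 1/3; David–Halim: 1/2; Oskar–Halim: 1/4.
All other pairs contribute 0.
Summing the contributions gives betweenness(Liam) = 89/12.

89/12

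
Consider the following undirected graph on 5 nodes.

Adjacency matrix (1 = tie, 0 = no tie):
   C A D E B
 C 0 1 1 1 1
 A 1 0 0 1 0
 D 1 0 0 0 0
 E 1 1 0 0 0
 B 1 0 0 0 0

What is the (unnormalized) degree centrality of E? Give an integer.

2

E is directly tied to A and C. That is 2 neighbors, so the degree of E is 2.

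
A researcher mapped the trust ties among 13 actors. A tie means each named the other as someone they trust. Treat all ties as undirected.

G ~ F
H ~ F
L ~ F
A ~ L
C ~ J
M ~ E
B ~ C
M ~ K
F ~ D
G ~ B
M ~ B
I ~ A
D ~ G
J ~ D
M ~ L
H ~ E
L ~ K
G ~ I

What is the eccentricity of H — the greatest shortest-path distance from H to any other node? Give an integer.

Distances from H: A:3, B:3, C:4, D:2, E:1, F:1, G:2, I:3, J:3, K:3, L:2, M:2.
The largest is 4 (to C), so the eccentricity of H is 4.

4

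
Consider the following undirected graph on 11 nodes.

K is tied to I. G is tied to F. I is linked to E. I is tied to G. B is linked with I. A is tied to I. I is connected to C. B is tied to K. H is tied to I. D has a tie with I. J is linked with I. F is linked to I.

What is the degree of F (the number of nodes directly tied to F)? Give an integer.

2

F is directly tied to G and I. That is 2 neighbors, so the degree of F is 2.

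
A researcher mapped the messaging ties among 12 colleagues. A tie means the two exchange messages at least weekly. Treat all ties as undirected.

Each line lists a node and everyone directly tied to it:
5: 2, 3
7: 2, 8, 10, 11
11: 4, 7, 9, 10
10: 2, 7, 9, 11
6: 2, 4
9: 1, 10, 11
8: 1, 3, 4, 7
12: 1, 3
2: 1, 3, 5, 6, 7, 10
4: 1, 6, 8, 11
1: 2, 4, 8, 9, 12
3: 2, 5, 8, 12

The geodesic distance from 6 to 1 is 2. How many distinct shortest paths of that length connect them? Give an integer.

2

The shortest distance is 2. The length-2 paths are: 6–2–1; 6–4–1.
That gives 2 distinct shortest paths.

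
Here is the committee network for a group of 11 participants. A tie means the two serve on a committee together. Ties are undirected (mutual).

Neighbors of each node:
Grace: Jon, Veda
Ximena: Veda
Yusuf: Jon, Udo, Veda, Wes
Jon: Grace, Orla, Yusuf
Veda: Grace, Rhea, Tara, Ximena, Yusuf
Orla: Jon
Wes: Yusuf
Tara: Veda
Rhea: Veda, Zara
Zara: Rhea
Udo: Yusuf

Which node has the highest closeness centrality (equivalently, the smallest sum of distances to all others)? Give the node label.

Veda

Farness (sum of distances to all others) for each node — Grace:21, Jon:22, Orla:31, Rhea:23, Tara:25, Udo:26, Veda:16, Wes:26, Ximena:25, Yusuf:17, Zara:32.
The smallest farness is 16, for Veda, so Veda has the highest closeness.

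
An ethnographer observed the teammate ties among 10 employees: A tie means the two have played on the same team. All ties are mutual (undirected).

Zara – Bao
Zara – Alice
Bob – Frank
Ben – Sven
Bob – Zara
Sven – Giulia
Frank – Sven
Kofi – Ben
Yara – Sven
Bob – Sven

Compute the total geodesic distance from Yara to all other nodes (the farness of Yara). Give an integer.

23

Distances from Yara: Alice:4, Bao:4, Ben:2, Bob:2, Frank:2, Giulia:2, Kofi:3, Sven:1, Zara:3.
Sum = 4 + 4 + 2 + 2 + 2 + 2 + 3 + 1 + 3 = 23.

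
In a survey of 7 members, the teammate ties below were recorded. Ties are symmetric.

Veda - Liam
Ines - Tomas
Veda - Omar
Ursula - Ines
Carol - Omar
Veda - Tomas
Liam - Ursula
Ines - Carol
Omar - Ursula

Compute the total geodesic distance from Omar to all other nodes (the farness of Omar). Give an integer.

Distances from Omar: Carol:1, Ines:2, Liam:2, Tomas:2, Ursula:1, Veda:1.
Sum = 1 + 2 + 2 + 2 + 1 + 1 = 9.

9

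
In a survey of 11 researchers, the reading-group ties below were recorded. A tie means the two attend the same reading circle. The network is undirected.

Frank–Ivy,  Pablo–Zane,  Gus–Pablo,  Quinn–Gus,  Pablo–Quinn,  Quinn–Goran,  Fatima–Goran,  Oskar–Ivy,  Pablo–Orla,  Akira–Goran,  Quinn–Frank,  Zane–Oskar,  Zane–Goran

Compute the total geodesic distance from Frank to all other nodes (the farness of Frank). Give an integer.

22

Distances from Frank: Akira:3, Fatima:3, Goran:2, Gus:2, Ivy:1, Orla:3, Oskar:2, Pablo:2, Quinn:1, Zane:3.
Sum = 3 + 3 + 2 + 2 + 1 + 3 + 2 + 2 + 1 + 3 = 22.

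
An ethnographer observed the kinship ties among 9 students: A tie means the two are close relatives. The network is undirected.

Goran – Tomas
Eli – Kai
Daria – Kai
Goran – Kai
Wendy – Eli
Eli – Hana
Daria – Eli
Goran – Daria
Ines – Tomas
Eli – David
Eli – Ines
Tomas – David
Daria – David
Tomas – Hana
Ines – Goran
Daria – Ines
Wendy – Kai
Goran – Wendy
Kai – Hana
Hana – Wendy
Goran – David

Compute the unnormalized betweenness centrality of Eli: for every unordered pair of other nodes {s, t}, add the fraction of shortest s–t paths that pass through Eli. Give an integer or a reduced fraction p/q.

Pairs whose geodesics pass through Eli — Ines–Wendy: 1/2; Ines–Hana: 1/2; Ines–Kai: 1/3; Ines–David: 1/4; Wendy–Daria: 1/3; Wendy–David: 1/2; Daria–Hana: 1/2; Hana–David: 1/2; Kai–David: 1/3.
All other pairs contribute 0.
Summing the contributions gives betweenness(Eli) = 15/4.

15/4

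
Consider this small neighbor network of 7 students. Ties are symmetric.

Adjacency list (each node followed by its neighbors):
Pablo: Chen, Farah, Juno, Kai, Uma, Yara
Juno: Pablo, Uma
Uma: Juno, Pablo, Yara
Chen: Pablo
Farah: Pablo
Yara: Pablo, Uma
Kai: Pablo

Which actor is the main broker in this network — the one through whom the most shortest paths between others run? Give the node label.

Unnormalized betweenness of each node: Chen:0, Farah:0, Juno:0, Kai:0, Pablo:25/2, Uma:1/2, Yara:0.
Pablo has the largest value, 25/2, making it the main broker — the node through which the most shortest paths run.

Pablo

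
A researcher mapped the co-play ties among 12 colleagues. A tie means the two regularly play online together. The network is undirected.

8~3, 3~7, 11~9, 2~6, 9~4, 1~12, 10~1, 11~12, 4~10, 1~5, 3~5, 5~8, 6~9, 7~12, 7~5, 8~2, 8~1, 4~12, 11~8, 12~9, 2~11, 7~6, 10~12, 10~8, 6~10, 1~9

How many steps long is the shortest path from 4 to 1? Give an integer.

2

One shortest route is 4 – 9 – 1, which uses 2 edges, and 4 and 1 are not directly tied, so nothing shorter exists. So d(4,1) = 2.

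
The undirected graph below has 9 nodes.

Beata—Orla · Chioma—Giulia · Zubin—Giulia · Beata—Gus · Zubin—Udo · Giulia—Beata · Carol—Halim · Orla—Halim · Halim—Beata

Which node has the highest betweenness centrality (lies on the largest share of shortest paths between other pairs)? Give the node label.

Beata

Unnormalized betweenness of each node: Beata:19, Carol:0, Chioma:0, Giulia:17, Gus:0, Halim:7, Orla:0, Udo:0, Zubin:7.
Beata has the largest value, 19, making it the main broker — the node through which the most shortest paths run.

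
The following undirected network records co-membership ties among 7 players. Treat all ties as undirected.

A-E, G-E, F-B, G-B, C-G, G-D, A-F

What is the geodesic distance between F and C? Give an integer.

3

One shortest route is F – B – G – C, which uses 3 edges, and at distance 2 from F we only reach {E, G}, which does not include C. So d(F,C) = 3.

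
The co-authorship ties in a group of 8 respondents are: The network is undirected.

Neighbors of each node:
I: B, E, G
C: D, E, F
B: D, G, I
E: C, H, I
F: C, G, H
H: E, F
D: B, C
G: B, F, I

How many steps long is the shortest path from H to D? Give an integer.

3

One shortest route is H – F – C – D, which uses 3 edges, and at distance 2 from H we only reach {C, G, I}, which does not include D. So d(H,D) = 3.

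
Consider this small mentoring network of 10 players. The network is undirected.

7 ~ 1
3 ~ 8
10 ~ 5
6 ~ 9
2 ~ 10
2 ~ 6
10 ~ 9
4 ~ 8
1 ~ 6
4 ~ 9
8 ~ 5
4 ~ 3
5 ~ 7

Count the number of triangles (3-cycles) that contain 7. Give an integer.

0

7's neighbors are 1 and 5, but none of them are tied to each other, so no triangle contains 7.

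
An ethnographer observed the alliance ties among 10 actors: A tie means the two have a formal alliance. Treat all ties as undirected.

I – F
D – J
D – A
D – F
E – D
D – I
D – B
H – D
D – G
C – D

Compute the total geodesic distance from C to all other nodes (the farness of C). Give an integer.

17

Distances from C: A:2, B:2, D:1, E:2, F:2, G:2, H:2, I:2, J:2.
Sum = 2 + 2 + 1 + 2 + 2 + 2 + 2 + 2 + 2 = 17.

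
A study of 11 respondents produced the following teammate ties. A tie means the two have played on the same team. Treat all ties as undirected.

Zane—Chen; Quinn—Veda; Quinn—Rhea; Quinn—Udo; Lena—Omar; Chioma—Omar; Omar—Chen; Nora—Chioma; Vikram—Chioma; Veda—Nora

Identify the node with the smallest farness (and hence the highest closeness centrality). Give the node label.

Chioma

Farness (sum of distances to all others) for each node — Chen:33, Chioma:23, Lena:35, Nora:24, Omar:26, Quinn:32, Rhea:41, Udo:41, Veda:27, Vikram:32, Zane:42.
The smallest farness is 23, for Chioma, so Chioma has the highest closeness.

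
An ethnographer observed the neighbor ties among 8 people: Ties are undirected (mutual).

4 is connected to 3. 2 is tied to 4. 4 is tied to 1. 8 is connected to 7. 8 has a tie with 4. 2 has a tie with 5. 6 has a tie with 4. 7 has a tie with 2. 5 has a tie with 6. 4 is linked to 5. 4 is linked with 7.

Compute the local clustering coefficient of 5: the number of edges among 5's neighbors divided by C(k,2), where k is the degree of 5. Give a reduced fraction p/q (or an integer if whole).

2/3

5's neighbors: 2, 4, and 6 (k = 3).
Possible neighbor pairs: C(3,2) = 3. Edges among them: 2–4, 4–6 → e = 2.
Clustering(5) = 2/3.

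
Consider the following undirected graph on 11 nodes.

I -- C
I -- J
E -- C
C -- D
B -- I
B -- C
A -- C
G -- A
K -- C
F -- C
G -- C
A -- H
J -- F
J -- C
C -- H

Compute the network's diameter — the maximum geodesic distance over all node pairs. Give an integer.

Eccentricity of each node (its greatest distance to any other): A:2, B:2, C:1, D:2, E:2, F:2, G:2, H:2, I:2, J:2, K:2.
The maximum eccentricity is 2, realized for instance by the pair A–I via A – C – I. So the diameter is 2.

2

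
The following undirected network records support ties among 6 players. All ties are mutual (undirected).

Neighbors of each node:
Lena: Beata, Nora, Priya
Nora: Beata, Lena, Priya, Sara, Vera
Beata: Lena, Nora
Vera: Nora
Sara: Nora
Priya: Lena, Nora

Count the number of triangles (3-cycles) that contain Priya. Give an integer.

Priya's neighbors: Lena and Nora.
Neighbor pairs that are themselves tied: Priya–Lena–Nora. Each forms one triangle with Priya, for 1 in total.

1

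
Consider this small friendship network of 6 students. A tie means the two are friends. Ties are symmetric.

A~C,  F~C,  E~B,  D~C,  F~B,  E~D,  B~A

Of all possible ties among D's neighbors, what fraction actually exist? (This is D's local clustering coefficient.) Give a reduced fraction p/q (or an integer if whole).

D's neighbors: C and E (k = 2).
Possible neighbor pairs: C(2,2) = 1. Edges among them: none → e = 0.
Clustering(D) = 0/1.

0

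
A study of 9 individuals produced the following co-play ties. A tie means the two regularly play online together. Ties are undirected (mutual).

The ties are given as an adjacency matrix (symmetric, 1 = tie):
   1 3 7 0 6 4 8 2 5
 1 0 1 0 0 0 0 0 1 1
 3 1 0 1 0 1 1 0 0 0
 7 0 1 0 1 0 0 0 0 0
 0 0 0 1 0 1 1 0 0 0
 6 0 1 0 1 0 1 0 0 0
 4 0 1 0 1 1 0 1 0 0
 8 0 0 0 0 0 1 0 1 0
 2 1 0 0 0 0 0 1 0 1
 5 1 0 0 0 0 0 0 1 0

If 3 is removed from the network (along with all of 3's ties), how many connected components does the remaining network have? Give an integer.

1

3's neighbors (1, 4, 6, and 7) remain reachable from one another through other ties, so the rest of the network stays in one piece.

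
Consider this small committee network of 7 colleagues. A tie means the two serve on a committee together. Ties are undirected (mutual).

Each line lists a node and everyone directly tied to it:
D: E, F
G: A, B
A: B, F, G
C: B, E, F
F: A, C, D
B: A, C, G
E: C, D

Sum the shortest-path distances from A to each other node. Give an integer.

Distances from A: B:1, C:2, D:2, E:3, F:1, G:1.
Sum = 1 + 2 + 2 + 3 + 1 + 1 = 10.

10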